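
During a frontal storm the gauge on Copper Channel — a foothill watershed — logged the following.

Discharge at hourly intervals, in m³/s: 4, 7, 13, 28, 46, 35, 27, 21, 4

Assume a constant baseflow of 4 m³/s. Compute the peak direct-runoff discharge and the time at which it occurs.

Subtracting baseflow gives direct-runoff ordinates: 0.0, 3.0, 9.0, 24.0, 42.0, 31.0, 23.0, 17.0, 0.0 m³/s.
The maximum is 42.0 m³/s, occurring at the reading for t = 4 h.

Q_p = 42.0 m³/s at t = 4 h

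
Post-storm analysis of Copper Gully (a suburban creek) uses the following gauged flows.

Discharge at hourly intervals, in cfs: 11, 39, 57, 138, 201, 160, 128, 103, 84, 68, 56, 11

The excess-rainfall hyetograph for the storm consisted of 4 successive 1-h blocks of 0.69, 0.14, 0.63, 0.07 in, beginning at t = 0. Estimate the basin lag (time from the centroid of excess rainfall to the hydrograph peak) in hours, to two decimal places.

t_L ≈ 2.45 h

Centroid of excess rainfall: t_c = Σ P_i·t̄_i / ΣP_i = 1.5523 h (block centres at 0.5, 1.5, 2.5, 3.5 h).
Hydrograph peak occurs at t = 4 h, so basin lag t_L = 4 − 1.5523 = 2.45 h.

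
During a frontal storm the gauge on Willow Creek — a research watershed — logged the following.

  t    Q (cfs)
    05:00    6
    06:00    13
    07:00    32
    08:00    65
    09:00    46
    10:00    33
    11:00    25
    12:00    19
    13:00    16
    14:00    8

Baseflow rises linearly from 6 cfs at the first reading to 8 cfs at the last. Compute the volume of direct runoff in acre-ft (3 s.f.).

Direct-runoff ordinates (Q − Q_b): 0.00, 6.78, 25.56, 58.33, 39.11, 25.89, 17.67, 11.44, 8.22, 0.00 cfs.
ΣQ_DR = 193.0 cfs.
With Δt = 1 h = 3600 s, V = ΣQ_DR · Δt = 193.0 × 3600 = 6.95 × 10^5 ft³ = 16.0 acre-ft.

V ≈ 16.0 acre-ft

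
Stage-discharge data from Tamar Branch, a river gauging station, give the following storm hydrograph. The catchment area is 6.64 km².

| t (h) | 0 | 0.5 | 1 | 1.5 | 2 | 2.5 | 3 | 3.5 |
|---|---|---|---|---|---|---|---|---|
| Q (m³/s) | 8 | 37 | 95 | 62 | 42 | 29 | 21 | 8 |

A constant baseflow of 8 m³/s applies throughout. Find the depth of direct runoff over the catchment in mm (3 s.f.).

Direct runoff: 0.0, 29.0, 87.0, 54.0, 34.0, 21.0, 13.0, 0.0 m³/s; ΣQ_DR = 238.0 m³/s.
V = ΣQ_DR · Δt = 238.0 × 1800 s = 4.284 × 10^5 m³.
Over A = 6.64 km², depth = V / A = 64.5 mm.

d ≈ 64.5 mm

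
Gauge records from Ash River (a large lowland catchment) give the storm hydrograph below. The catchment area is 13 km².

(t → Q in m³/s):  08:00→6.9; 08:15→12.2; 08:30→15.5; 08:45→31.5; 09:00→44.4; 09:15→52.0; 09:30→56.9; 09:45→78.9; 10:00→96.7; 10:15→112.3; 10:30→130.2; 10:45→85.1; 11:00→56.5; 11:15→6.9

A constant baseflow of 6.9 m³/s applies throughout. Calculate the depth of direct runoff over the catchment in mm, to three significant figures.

Direct runoff: 0.0, 5.3, 8.6, 24.6, 37.5, 45.1, 50.0, 72.0, 89.8, 105.4, 123.3, 78.2, 49.6, 0.0 m³/s; ΣQ_DR = 689.4 m³/s.
V = ΣQ_DR · Δt = 689.4 × 900 s = 6.205 × 10^5 m³.
Over A = 13 km², depth = V / A = 47.7 mm.

d ≈ 47.7 mm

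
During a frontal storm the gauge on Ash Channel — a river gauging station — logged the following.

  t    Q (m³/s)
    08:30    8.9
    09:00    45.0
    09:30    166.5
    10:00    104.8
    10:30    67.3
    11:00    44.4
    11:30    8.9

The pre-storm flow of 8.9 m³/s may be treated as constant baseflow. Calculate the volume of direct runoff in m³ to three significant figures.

V ≈ 6.90 × 10^5 m³

Direct-runoff ordinates (Q − Q_b): 0.0, 36.1, 157.6, 95.9, 58.4, 35.5, 0.0 m³/s.
ΣQ_DR = 383.5 m³/s.
With Δt = 0.5 h = 1800 s, V = ΣQ_DR · Δt = 383.5 × 1800 = 6.90 × 10^5 m³.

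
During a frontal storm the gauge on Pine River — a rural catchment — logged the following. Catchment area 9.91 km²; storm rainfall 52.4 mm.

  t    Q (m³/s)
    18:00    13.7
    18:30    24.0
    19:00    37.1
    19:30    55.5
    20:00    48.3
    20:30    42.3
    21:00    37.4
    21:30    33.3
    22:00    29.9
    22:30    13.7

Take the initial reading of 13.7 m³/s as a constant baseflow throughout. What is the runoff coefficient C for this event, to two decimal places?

C ≈ 0.69

ΣQ_DR = 198.2 m³/s; V = ΣQ_DR·Δt = 3.568 × 10^5 m³.
Runoff depth d = V / A = 36.00 mm.
C = d / P = 36.00 / 52.4 = 0.69.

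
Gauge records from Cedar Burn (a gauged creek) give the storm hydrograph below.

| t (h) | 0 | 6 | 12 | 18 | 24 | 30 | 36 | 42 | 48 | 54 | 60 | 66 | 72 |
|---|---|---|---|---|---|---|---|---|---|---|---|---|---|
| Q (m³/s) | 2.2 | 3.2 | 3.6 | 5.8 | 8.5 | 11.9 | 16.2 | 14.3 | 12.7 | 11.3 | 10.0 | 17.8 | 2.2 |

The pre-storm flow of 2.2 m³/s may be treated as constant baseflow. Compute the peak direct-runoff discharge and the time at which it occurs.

Subtracting baseflow gives direct-runoff ordinates: 0.0, 1.0, 1.4, 3.6, 6.3, 9.7, 14.0, 12.1, 10.5, 9.1, 7.8, 15.6, 0.0 m³/s.
The maximum is 15.6 m³/s, occurring at the reading for t = 66 h.

Q_p = 15.6 m³/s at t = 66 h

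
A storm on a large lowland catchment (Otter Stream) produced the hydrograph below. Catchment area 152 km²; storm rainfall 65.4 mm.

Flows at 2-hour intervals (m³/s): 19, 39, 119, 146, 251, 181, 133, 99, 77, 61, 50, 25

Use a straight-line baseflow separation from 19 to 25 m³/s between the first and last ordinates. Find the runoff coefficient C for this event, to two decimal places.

C ≈ 0.68

ΣQ_DR = 936.0 m³/s; V = ΣQ_DR·Δt = 6.739 × 10^6 m³.
Runoff depth d = V / A = 44.34 mm.
C = d / P = 44.34 / 65.4 = 0.68.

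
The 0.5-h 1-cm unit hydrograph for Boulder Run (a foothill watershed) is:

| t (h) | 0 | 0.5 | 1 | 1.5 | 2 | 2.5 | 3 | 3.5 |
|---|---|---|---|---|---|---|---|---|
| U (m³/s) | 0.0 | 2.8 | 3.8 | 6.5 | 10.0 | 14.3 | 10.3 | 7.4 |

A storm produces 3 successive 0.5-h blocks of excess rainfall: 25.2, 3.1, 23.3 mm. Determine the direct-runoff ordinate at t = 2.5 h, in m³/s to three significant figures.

Q ≈ 54.3 m³/s

By discrete convolution, Q_j = Σ (P_i / 10 mm) · U_{j−i}.
At t = 2.5 h (j=5): Q = (25.2/10)·14.3 + (3.1/10)·10.0 + (23.3/10)·6.5 = 54.3 m³/s.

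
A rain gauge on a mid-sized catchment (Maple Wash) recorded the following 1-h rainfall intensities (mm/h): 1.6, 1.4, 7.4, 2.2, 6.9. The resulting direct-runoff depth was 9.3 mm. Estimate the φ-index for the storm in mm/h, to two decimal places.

Only the 2 blocks with intensity above φ contribute runoff: 7.4, 6.9 mm/h.
Σ(I−φ)·Δt = d  ⇒  (7.4+6.9 − 2φ)·1 = 9.3
φ = (14.30 − 9.3/1) / 2 = 2.50 mm/h.

φ ≈ 2.50 mm/h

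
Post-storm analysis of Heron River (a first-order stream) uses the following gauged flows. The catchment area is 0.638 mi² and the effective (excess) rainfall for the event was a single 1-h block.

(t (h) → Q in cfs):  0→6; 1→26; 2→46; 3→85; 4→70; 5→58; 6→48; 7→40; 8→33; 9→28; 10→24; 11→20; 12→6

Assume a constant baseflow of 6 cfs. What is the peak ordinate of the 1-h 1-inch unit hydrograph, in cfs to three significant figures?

Direct runoff: 0.0, 20.0, 40.0, 79.0, 64.0, 52.0, 42.0, 34.0, 27.0, 22.0, 18.0, 14.0, 0.0 cfs; ΣQ_DR = 412.0 cfs, peak = 79.0 cfs.
Runoff depth d = ΣQ_DR·Δt / A = 412.0 × 3600 / (0.638 mi²) = 1.001 in.
The 1-inch UH is the DRH scaled by (1 in)/d, so U_p = 79.0 × 1/1.001 = 78.9 cfs.

U_p ≈ 78.9 cfs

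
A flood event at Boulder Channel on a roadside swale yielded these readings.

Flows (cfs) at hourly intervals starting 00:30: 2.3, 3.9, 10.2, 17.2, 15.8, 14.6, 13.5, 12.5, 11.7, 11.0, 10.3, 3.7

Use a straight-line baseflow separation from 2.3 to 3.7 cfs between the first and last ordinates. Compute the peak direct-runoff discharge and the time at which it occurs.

Subtracting baseflow gives direct-runoff ordinates: 0.00, 1.47, 7.65, 14.52, 12.99, 11.66, 10.44, 9.31, 8.38, 7.55, 6.73, 0.00 cfs.
The maximum is 14.52 cfs, occurring at the reading for t = 03:30.

Q_p = 14.52 cfs at t = 03:30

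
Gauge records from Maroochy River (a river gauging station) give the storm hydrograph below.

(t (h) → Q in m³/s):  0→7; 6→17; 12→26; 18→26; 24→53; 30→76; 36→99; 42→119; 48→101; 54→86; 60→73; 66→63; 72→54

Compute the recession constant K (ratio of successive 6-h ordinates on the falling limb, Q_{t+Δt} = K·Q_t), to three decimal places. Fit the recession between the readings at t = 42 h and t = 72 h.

Using the recession-limb readings at t = 42 h and t = 72 h: Q falls from 119 to 54 m³/s over 5 intervals.
K = (Q₂/Q₁)^(1/5) = (54/119)^(1/5) = 0.854.

K ≈ 0.854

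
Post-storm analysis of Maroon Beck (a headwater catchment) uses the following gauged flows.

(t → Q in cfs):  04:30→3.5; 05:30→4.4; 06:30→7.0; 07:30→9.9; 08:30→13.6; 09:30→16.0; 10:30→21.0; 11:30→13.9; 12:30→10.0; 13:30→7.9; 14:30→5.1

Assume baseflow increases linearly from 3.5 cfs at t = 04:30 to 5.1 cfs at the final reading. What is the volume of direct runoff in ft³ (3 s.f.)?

Direct-runoff ordinates (Q − Q_b): 0.00, 0.74, 3.18, 5.92, 9.46, 11.70, 16.54, 9.28, 5.22, 2.96, 0.00 cfs.
ΣQ_DR = 65.00 cfs.
With Δt = 1 h = 3600 s, V = ΣQ_DR · Δt = 65.00 × 3600 = 2.34 × 10^5 ft³.

V ≈ 2.34 × 10^5 ft³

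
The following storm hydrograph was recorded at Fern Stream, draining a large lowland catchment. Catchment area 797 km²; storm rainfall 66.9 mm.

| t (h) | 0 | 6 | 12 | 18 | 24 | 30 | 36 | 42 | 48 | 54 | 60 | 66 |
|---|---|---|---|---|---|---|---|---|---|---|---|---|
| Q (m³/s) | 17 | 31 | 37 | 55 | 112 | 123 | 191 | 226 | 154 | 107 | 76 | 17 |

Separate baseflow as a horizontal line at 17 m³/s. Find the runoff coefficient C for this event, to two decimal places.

ΣQ_DR = 942.0 m³/s; V = ΣQ_DR·Δt = 2.035 × 10^7 m³.
Runoff depth d = V / A = 25.53 mm.
C = d / P = 25.53 / 66.9 = 0.38.

C ≈ 0.38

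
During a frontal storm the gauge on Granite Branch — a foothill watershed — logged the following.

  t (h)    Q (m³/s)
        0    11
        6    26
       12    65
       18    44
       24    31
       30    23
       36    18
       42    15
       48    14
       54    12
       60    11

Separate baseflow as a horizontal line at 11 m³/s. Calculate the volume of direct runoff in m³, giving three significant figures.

Direct-runoff ordinates (Q − Q_b): 0.0, 15.0, 54.0, 33.0, 20.0, 12.0, 7.0, 4.0, 3.0, 1.0, 0.0 m³/s.
ΣQ_DR = 149.0 m³/s.
With Δt = 6 h = 21600 s, V = ΣQ_DR · Δt = 149.0 × 21600 = 3.22 × 10^6 m³.

V ≈ 3.22 × 10^6 m³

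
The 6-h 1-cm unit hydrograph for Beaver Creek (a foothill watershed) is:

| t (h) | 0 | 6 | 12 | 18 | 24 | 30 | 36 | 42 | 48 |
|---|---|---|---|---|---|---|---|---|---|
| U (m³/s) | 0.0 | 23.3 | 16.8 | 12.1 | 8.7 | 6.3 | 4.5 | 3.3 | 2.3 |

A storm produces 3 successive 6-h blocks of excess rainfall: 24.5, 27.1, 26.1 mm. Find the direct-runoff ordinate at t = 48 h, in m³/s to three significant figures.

Q ≈ 26.3 m³/s

By discrete convolution, Q_j = Σ (P_i / 10 mm) · U_{j−i}.
At t = 48 h (j=8): Q = (24.5/10)·2.3 + (27.1/10)·3.3 + (26.1/10)·4.5 = 26.3 m³/s.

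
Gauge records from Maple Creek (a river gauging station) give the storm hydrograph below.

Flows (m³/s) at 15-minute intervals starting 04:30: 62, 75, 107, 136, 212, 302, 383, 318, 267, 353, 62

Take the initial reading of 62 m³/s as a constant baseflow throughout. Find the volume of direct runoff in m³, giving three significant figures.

Direct-runoff ordinates (Q − Q_b): 0.0, 13.0, 45.0, 74.0, 150.0, 240.0, 321.0, 256.0, 205.0, 291.0, 0.0 m³/s.
ΣQ_DR = 1595 m³/s.
With Δt = 0.25 h = 900 s, V = ΣQ_DR · Δt = 1595 × 900 = 1.44 × 10^6 m³.

V ≈ 1.44 × 10^6 m³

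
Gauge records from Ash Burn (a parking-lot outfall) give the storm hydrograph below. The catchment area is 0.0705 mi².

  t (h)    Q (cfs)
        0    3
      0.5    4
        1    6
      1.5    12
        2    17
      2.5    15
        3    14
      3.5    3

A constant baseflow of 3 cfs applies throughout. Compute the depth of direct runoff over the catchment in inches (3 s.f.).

d ≈ 0.549 in

Direct runoff: 0.0, 1.0, 3.0, 9.0, 14.0, 12.0, 11.0, 0.0 cfs; ΣQ_DR = 50.00 cfs.
V = ΣQ_DR · Δt = 50.00 × 1800 s = 90000 ft³.
Over A = 0.0705 mi², depth = V / A = 0.549 in.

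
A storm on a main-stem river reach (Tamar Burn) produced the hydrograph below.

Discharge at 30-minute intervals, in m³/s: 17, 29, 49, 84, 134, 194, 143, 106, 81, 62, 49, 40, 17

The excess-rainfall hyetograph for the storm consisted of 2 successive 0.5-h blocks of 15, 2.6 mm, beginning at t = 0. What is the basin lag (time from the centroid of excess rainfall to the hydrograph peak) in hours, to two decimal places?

t_L ≈ 2.18 h

Centroid of excess rainfall: t_c = Σ P_i·t̄_i / ΣP_i = 0.3239 h (block centres at 0.25, 0.75 h).
Hydrograph peak occurs at t = 2.5 h, so basin lag t_L = 2.5 − 0.3239 = 2.18 h.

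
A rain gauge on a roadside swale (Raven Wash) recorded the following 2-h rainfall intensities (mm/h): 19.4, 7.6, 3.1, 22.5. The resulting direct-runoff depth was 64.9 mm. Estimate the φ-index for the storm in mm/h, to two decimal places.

Only the 3 blocks with intensity above φ contribute runoff: 19.4, 7.6, 22.5 mm/h.
Σ(I−φ)·Δt = d  ⇒  (19.4+7.6+22.5 − 3φ)·2 = 64.9
φ = (49.50 − 64.9/2) / 3 = 5.68 mm/h.

φ ≈ 5.68 mm/h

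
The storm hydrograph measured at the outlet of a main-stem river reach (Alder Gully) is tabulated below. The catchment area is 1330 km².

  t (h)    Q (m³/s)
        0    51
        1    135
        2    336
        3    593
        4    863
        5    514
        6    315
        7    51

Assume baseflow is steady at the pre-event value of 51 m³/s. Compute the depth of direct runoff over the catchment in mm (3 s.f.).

Direct runoff: 0.0, 84.0, 285.0, 542.0, 812.0, 463.0, 264.0, 0.0 m³/s; ΣQ_DR = 2450 m³/s.
V = ΣQ_DR · Δt = 2450 × 3600 s = 8.820 × 10^6 m³.
Over A = 1330 km², depth = V / A = 6.63 mm.

d ≈ 6.63 mm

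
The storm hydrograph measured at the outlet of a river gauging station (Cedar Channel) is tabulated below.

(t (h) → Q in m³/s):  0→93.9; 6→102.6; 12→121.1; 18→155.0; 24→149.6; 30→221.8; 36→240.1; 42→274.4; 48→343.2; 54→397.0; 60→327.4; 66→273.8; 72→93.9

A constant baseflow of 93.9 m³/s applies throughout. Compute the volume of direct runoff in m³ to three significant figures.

V ≈ 3.40 × 10^7 m³

Direct-runoff ordinates (Q − Q_b): 0.0, 8.7, 27.2, 61.1, 55.7, 127.9, 146.2, 180.5, 249.3, 303.1, 233.5, 179.9, 0.0 m³/s.
ΣQ_DR = 1573 m³/s.
With Δt = 6 h = 21600 s, V = ΣQ_DR · Δt = 1573 × 21600 = 3.40 × 10^7 m³.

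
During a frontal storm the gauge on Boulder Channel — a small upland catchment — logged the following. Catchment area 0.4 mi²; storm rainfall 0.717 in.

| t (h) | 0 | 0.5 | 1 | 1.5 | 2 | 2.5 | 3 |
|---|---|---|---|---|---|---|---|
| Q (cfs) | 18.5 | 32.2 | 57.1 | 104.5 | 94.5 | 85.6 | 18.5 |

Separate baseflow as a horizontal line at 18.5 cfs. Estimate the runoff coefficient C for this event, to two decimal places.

ΣQ_DR = 281.4 cfs; V = ΣQ_DR·Δt = 5.065 × 10^5 ft³.
Runoff depth d = V / A = 0.5451 in.
C = d / P = 0.5451 / 0.717 = 0.76.

C ≈ 0.76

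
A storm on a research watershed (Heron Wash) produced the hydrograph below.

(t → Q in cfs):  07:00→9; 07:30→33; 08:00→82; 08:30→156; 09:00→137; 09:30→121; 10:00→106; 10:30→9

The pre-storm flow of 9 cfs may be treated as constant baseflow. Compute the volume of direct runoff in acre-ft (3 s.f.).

V ≈ 24.0 acre-ft

Direct-runoff ordinates (Q − Q_b): 0.0, 24.0, 73.0, 147.0, 128.0, 112.0, 97.0, 0.0 cfs.
ΣQ_DR = 581.0 cfs.
With Δt = 0.5 h = 1800 s, V = ΣQ_DR · Δt = 581.0 × 1800 = 1.05 × 10^6 ft³ = 24.0 acre-ft.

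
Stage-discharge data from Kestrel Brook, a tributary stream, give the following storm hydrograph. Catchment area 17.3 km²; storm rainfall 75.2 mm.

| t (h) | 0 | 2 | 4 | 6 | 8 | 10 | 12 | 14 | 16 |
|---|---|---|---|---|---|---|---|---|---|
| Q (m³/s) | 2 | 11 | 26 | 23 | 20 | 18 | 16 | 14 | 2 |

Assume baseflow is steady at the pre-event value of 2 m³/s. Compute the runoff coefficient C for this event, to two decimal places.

ΣQ_DR = 114.0 m³/s; V = ΣQ_DR·Δt = 8.208 × 10^5 m³.
Runoff depth d = V / A = 47.45 mm.
C = d / P = 47.45 / 75.2 = 0.63.

C ≈ 0.63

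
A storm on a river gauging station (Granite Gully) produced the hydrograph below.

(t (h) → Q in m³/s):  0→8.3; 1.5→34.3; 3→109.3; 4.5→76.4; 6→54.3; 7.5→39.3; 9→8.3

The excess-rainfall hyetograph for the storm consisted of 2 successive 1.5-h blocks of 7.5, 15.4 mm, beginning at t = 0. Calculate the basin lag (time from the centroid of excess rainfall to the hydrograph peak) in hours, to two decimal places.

t_L ≈ 1.24 h

Centroid of excess rainfall: t_c = Σ P_i·t̄_i / ΣP_i = 1.7587 h (block centres at 0.75, 2.25 h).
Hydrograph peak occurs at t = 3 h, so basin lag t_L = 3 − 1.7587 = 1.24 h.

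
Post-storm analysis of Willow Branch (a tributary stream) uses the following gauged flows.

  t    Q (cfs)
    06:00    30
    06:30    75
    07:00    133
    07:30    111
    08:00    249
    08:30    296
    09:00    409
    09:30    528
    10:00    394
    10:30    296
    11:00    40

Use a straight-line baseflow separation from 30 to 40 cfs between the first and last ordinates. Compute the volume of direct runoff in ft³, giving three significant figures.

V ≈ 3.92 × 10^6 ft³

Direct-runoff ordinates (Q − Q_b): 0.00, 44.00, 101.00, 78.00, 215.00, 261.00, 373.00, 491.00, 356.00, 257.00, 0.00 cfs.
ΣQ_DR = 2176 cfs.
With Δt = 0.5 h = 1800 s, V = ΣQ_DR · Δt = 2176 × 1800 = 3.92 × 10^6 ft³.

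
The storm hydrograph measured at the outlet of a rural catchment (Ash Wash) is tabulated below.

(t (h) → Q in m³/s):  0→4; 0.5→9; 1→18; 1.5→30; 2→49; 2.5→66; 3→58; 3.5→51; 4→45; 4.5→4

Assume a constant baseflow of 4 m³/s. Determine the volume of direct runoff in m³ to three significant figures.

V ≈ 5.29 × 10^5 m³

Direct-runoff ordinates (Q − Q_b): 0.0, 5.0, 14.0, 26.0, 45.0, 62.0, 54.0, 47.0, 41.0, 0.0 m³/s.
ΣQ_DR = 294.0 m³/s.
With Δt = 0.5 h = 1800 s, V = ΣQ_DR · Δt = 294.0 × 1800 = 5.29 × 10^5 m³.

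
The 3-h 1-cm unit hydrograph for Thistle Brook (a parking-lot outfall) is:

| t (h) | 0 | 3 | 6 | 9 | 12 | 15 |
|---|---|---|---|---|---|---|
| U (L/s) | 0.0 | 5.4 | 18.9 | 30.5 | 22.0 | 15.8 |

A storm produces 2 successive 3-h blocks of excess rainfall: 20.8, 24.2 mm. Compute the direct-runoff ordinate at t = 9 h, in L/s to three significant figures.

Q ≈ 109 L/s

By discrete convolution, Q_j = Σ (P_i / 10 mm) · U_{j−i}.
At t = 9 h (j=3): Q = (20.8/10)·30.5 + (24.2/10)·18.9 = 109 L/s.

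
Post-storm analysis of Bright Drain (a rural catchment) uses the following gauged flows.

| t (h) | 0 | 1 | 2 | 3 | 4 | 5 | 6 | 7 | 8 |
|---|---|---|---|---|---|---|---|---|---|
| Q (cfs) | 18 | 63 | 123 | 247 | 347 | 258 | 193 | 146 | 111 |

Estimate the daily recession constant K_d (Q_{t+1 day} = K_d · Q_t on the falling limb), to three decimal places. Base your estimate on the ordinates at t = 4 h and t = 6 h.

K_d ≈ 0.001

Between t = 4 h and t = 6 h the flow falls from 347 to 193 cfs over 2×1 h = 2 h.
Per-interval ratio K = (193/347)^(1/2) = 0.7458; K_d = K^(24/1) = 0.001.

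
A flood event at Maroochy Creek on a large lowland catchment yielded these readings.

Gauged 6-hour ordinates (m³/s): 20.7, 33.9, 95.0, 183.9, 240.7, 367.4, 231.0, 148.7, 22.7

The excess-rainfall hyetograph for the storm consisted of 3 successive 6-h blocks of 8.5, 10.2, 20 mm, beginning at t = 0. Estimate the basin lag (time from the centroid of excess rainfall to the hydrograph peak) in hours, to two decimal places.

Centroid of excess rainfall: t_c = Σ P_i·t̄_i / ΣP_i = 10.7829 h (block centres at 3, 9, 15 h).
Hydrograph peak occurs at t = 30 h, so basin lag t_L = 30 − 10.7829 = 19.22 h.

t_L ≈ 19.22 h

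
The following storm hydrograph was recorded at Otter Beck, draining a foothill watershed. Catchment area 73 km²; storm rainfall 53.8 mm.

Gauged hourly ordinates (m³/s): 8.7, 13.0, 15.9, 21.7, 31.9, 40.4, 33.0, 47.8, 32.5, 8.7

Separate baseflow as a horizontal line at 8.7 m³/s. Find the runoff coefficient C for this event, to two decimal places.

C ≈ 0.15

ΣQ_DR = 166.6 m³/s; V = ΣQ_DR·Δt = 5.998 × 10^5 m³.
Runoff depth d = V / A = 8.216 mm.
C = d / P = 8.216 / 53.8 = 0.15.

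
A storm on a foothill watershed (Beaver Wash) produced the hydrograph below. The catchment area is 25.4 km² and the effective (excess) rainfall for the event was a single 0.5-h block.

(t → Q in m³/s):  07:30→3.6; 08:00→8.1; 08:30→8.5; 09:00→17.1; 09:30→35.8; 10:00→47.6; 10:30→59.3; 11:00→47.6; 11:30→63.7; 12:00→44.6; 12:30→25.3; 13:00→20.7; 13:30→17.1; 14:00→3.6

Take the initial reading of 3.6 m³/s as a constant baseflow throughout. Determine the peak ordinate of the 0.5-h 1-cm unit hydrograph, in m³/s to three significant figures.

Direct runoff: 0.0, 4.5, 4.9, 13.5, 32.2, 44.0, 55.7, 44.0, 60.1, 41.0, 21.7, 17.1, 13.5, 0.0 m³/s; ΣQ_DR = 352.2 m³/s, peak = 60.1 m³/s.
Runoff depth d = ΣQ_DR·Δt / A = 352.2 × 1800 / (25.4 km²) = 24.96 mm.
The 1-cm UH is the DRH scaled by (10 mm)/d, so U_p = 60.1 × 10/24.96 = 24.1 m³/s.

U_p ≈ 24.1 m³/s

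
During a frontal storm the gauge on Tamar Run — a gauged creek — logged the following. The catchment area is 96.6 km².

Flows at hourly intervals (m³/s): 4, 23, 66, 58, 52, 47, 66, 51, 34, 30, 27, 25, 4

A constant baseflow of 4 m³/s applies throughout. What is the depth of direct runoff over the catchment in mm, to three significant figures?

d ≈ 16.2 mm

Direct runoff: 0.0, 19.0, 62.0, 54.0, 48.0, 43.0, 62.0, 47.0, 30.0, 26.0, 23.0, 21.0, 0.0 m³/s; ΣQ_DR = 435.0 m³/s.
V = ΣQ_DR · Δt = 435.0 × 3600 s = 1.566 × 10^6 m³.
Over A = 96.6 km², depth = V / A = 16.2 mm.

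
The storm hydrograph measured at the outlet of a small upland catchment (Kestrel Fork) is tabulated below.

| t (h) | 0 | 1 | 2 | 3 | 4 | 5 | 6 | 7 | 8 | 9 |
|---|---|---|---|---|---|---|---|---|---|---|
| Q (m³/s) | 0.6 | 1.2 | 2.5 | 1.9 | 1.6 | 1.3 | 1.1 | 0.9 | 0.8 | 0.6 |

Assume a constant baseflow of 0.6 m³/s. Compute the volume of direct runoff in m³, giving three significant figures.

V ≈ 23400 m³

Direct-runoff ordinates (Q − Q_b): 0.0, 0.6, 1.9, 1.3, 1.0, 0.7, 0.5, 0.3, 0.2, 0.0 m³/s.
ΣQ_DR = 6.500 m³/s.
With Δt = 1 h = 3600 s, V = ΣQ_DR · Δt = 6.500 × 3600 = 23400 m³.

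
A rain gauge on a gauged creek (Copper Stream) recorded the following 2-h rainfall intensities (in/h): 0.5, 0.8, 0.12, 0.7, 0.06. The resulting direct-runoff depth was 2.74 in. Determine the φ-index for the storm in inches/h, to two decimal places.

φ ≈ 0.21 in/h

Only the 3 blocks with intensity above φ contribute runoff: 0.5, 0.8, 0.7 in/h.
Σ(I−φ)·Δt = d  ⇒  (0.5+0.8+0.7 − 3φ)·2 = 2.74
φ = (2.000 − 2.74/2) / 3 = 0.21 in/h.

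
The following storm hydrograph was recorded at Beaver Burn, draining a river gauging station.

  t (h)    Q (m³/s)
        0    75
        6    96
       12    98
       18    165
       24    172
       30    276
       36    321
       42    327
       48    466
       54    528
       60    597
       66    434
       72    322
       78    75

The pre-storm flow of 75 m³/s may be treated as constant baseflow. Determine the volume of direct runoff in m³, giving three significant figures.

Direct-runoff ordinates (Q − Q_b): 0.0, 21.0, 23.0, 90.0, 97.0, 201.0, 246.0, 252.0, 391.0, 453.0, 522.0, 359.0, 247.0, 0.0 m³/s.
ΣQ_DR = 2902 m³/s.
With Δt = 6 h = 21600 s, V = ΣQ_DR · Δt = 2902 × 21600 = 6.27 × 10^7 m³.

V ≈ 6.27 × 10^7 m³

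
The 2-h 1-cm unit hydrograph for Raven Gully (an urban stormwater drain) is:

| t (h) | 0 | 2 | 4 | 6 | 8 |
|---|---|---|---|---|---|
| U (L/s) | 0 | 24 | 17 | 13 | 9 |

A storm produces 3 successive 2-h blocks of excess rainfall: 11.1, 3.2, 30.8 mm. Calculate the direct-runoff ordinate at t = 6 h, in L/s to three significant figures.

Q ≈ 93.8 L/s

By discrete convolution, Q_j = Σ (P_i / 10 mm) · U_{j−i}.
At t = 6 h (j=3): Q = (11.1/10)·13 + (3.2/10)·17 + (30.8/10)·24 = 93.8 L/s.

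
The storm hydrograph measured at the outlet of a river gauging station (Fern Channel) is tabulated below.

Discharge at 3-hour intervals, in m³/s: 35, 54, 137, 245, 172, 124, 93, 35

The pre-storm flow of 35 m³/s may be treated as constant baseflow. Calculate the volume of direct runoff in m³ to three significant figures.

Direct-runoff ordinates (Q − Q_b): 0.0, 19.0, 102.0, 210.0, 137.0, 89.0, 58.0, 0.0 m³/s.
ΣQ_DR = 615.0 m³/s.
With Δt = 3 h = 10800 s, V = ΣQ_DR · Δt = 615.0 × 10800 = 6.64 × 10^6 m³.

V ≈ 6.64 × 10^6 m³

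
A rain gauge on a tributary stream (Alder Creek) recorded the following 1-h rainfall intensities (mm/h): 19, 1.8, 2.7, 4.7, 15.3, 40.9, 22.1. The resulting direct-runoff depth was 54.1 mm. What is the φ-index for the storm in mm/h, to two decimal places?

φ ≈ 10.80 mm/h

Only the 4 blocks with intensity above φ contribute runoff: 19, 15.3, 40.9, 22.1 mm/h.
Σ(I−φ)·Δt = d  ⇒  (19+15.3+40.9+22.1 − 4φ)·1 = 54.1
φ = (97.30 − 54.1/1) / 4 = 10.80 mm/h.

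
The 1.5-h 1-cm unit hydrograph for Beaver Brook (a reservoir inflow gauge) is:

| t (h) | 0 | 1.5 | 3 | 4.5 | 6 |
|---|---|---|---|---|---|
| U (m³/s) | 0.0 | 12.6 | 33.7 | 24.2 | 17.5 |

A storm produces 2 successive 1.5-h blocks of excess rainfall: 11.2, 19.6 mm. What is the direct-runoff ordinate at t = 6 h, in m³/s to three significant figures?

Q ≈ 67.0 m³/s

By discrete convolution, Q_j = Σ (P_i / 10 mm) · U_{j−i}.
At t = 6 h (j=4): Q = (11.2/10)·17.5 + (19.6/10)·24.2 = 67.0 m³/s.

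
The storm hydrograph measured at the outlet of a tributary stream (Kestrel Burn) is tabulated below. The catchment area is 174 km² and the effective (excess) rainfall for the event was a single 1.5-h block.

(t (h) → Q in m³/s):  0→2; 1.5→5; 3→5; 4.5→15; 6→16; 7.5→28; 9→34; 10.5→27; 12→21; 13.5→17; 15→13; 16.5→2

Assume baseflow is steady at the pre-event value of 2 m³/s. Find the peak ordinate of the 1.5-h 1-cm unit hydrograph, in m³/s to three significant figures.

U_p ≈ 64.0 m³/s

Direct runoff: 0.0, 3.0, 3.0, 13.0, 14.0, 26.0, 32.0, 25.0, 19.0, 15.0, 11.0, 0.0 m³/s; ΣQ_DR = 161.0 m³/s, peak = 32.0 m³/s.
Runoff depth d = ΣQ_DR·Δt / A = 161.0 × 5400 / (174 km²) = 4.997 mm.
The 1-cm UH is the DRH scaled by (10 mm)/d, so U_p = 32.0 × 10/4.997 = 64.0 m³/s.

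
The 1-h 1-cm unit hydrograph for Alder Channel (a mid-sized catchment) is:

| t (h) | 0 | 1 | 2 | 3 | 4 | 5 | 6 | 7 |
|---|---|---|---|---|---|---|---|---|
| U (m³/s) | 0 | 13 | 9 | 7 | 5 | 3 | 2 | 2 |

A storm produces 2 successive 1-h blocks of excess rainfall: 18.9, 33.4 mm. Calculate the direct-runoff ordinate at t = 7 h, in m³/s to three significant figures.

Q ≈ 10.5 m³/s

By discrete convolution, Q_j = Σ (P_i / 10 mm) · U_{j−i}.
At t = 7 h (j=7): Q = (18.9/10)·2 + (33.4/10)·2 = 10.5 m³/s.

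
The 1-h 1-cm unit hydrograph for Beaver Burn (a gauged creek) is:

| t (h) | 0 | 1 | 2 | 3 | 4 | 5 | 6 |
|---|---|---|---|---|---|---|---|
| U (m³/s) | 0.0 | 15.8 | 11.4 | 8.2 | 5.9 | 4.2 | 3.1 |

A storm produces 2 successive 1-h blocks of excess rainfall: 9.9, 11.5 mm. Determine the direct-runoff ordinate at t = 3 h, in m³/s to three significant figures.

By discrete convolution, Q_j = Σ (P_i / 10 mm) · U_{j−i}.
At t = 3 h (j=3): Q = (9.9/10)·8.2 + (11.5/10)·11.4 = 21.2 m³/s.

Q ≈ 21.2 m³/s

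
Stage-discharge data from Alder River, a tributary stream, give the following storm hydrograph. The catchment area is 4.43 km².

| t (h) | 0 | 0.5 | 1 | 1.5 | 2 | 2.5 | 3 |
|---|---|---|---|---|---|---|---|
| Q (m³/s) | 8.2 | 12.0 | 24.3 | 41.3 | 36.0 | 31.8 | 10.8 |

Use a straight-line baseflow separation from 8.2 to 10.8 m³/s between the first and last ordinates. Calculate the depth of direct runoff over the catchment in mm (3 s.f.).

d ≈ 39.8 mm

Direct runoff: 0.00, 3.37, 15.23, 31.80, 26.07, 21.43, 0.00 m³/s; ΣQ_DR = 97.90 m³/s.
V = ΣQ_DR · Δt = 97.90 × 1800 s = 1.762 × 10^5 m³.
Over A = 4.43 km², depth = V / A = 39.8 mm.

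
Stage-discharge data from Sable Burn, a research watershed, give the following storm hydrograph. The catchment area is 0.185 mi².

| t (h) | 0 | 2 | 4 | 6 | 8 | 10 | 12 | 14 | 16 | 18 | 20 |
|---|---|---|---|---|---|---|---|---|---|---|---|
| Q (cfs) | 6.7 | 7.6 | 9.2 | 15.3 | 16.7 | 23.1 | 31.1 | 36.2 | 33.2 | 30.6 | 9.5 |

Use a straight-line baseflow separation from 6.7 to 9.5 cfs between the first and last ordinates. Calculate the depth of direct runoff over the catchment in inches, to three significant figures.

d ≈ 2.18 in

Direct runoff: 0.00, 0.62, 1.94, 7.76, 8.88, 15.00, 22.72, 27.54, 24.26, 21.38, 0.00 cfs; ΣQ_DR = 130.1 cfs.
V = ΣQ_DR · Δt = 130.1 × 7200 s = 9.367 × 10^5 ft³.
Over A = 0.185 mi², depth = V / A = 2.18 in.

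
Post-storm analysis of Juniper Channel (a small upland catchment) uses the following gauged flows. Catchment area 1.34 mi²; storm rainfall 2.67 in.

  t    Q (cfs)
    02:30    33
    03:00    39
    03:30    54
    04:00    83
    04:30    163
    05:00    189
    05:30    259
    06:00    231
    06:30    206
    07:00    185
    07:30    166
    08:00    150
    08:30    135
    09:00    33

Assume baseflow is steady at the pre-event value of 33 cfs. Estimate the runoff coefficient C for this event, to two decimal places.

C ≈ 0.32

ΣQ_DR = 1464 cfs; V = ΣQ_DR·Δt = 2.635 × 10^6 ft³.
Runoff depth d = V / A = 0.8465 in.
C = d / P = 0.8465 / 2.67 = 0.32.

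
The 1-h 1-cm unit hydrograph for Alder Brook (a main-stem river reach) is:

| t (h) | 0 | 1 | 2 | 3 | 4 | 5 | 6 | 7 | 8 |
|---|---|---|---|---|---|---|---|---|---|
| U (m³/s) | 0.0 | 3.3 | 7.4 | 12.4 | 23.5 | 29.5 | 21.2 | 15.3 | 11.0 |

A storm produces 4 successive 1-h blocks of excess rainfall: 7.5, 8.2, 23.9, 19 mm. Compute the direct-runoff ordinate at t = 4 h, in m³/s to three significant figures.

By discrete convolution, Q_j = Σ (P_i / 10 mm) · U_{j−i}.
At t = 4 h (j=4): Q = (7.5/10)·23.5 + (8.2/10)·12.4 + (23.9/10)·7.4 + (19/10)·3.3 = 51.7 m³/s.

Q ≈ 51.7 m³/s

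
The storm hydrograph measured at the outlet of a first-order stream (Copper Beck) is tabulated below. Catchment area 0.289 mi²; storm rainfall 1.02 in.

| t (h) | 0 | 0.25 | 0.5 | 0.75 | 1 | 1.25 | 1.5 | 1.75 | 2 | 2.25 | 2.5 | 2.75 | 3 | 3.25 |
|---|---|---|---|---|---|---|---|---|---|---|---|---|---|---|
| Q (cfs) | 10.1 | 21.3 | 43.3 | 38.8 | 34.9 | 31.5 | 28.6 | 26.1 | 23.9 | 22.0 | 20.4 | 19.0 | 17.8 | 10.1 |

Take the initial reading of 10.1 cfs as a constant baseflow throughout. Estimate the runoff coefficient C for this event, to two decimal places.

C ≈ 0.27

ΣQ_DR = 206.4 cfs; V = ΣQ_DR·Δt = 1.858 × 10^5 ft³.
Runoff depth d = V / A = 0.2767 in.
C = d / P = 0.2767 / 1.02 = 0.27.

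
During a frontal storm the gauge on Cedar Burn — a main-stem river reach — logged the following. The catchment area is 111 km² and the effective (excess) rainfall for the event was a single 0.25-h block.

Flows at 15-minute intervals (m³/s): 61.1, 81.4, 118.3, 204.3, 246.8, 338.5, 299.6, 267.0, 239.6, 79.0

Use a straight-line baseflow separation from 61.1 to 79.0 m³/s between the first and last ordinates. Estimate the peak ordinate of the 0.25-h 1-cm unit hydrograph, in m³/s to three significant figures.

Direct runoff: 0.00, 18.31, 53.22, 137.23, 177.74, 267.46, 226.57, 191.98, 162.59, 0.00 m³/s; ΣQ_DR = 1235 m³/s, peak = 267.46 m³/s.
Runoff depth d = ΣQ_DR·Δt / A = 1235 × 900 / (111 km²) = 10.01 mm.
The 1-cm UH is the DRH scaled by (10 mm)/d, so U_p = 267.46 × 10/10.01 = 267 m³/s.

U_p ≈ 267 m³/s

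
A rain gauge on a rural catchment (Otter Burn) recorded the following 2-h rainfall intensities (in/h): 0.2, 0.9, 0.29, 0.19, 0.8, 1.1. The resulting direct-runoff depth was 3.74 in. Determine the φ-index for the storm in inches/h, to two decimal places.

φ ≈ 0.31 in/h

Only the 3 blocks with intensity above φ contribute runoff: 0.9, 0.8, 1.1 in/h.
Σ(I−φ)·Δt = d  ⇒  (0.9+0.8+1.1 − 3φ)·2 = 3.74
φ = (2.800 − 3.74/2) / 3 = 0.31 in/h.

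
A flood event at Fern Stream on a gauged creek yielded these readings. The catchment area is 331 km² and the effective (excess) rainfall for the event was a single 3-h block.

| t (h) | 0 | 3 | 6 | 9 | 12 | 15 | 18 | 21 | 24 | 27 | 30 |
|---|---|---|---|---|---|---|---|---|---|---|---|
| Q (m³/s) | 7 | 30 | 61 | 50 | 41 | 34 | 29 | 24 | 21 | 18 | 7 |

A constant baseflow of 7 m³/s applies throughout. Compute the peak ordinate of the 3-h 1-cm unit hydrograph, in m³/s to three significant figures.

Direct runoff: 0.0, 23.0, 54.0, 43.0, 34.0, 27.0, 22.0, 17.0, 14.0, 11.0, 0.0 m³/s; ΣQ_DR = 245.0 m³/s, peak = 54.0 m³/s.
Runoff depth d = ΣQ_DR·Δt / A = 245.0 × 10800 / (331 km²) = 7.994 mm.
The 1-cm UH is the DRH scaled by (10 mm)/d, so U_p = 54.0 × 10/7.994 = 67.6 m³/s.

U_p ≈ 67.6 m³/s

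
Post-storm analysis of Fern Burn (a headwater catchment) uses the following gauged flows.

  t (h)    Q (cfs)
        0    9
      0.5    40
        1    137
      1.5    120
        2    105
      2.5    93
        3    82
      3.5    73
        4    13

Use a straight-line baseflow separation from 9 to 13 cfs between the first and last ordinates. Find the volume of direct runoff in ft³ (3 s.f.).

V ≈ 1.03 × 10^6 ft³

Direct-runoff ordinates (Q − Q_b): 0.00, 30.50, 127.00, 109.50, 94.00, 81.50, 70.00, 60.50, 0.00 cfs.
ΣQ_DR = 573.0 cfs.
With Δt = 0.5 h = 1800 s, V = ΣQ_DR · Δt = 573.0 × 1800 = 1.03 × 10^6 ft³.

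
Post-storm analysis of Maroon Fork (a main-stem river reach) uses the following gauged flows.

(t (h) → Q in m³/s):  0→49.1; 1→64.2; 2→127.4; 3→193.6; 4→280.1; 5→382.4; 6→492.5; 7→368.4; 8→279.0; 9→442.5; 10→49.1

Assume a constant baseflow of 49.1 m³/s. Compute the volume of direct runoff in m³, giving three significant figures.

Direct-runoff ordinates (Q − Q_b): 0.0, 15.1, 78.3, 144.5, 231.0, 333.3, 443.4, 319.3, 229.9, 393.4, 0.0 m³/s.
ΣQ_DR = 2188 m³/s.
With Δt = 1 h = 3600 s, V = ΣQ_DR · Δt = 2188 × 3600 = 7.88 × 10^6 m³.

V ≈ 7.88 × 10^6 m³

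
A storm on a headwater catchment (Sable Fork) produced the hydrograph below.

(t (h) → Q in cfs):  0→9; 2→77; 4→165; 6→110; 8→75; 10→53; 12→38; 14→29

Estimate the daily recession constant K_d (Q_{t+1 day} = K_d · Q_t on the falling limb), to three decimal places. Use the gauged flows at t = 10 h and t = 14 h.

K_d ≈ 0.027

Between t = 10 h and t = 14 h the flow falls from 53 to 29 cfs over 2×2 h = 4 h.
Per-interval ratio K = (29/53)^(1/2) = 0.7397; K_d = K^(24/2) = 0.027.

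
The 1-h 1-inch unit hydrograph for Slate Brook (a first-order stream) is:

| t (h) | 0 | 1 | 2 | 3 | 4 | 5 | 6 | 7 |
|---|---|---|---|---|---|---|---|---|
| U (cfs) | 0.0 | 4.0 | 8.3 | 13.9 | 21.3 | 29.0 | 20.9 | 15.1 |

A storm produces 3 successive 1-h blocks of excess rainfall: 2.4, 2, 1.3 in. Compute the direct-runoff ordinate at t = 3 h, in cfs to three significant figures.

By discrete convolution, Q_j = Σ (P_i / 1 in) · U_{j−i}.
At t = 3 h (j=3): Q = (2.4/1)·13.9 + (2/1)·8.3 + (1.3/1)·4.0 = 55.2 cfs.

Q ≈ 55.2 cfs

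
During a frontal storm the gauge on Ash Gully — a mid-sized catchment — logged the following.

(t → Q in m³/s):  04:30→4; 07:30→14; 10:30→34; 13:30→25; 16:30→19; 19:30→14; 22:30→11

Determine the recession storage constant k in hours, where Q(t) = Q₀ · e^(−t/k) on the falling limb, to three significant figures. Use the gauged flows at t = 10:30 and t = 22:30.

k ≈ 10.6 h

On the falling limb, Q drops from 34 to 11 m³/s between t = 10:30 and t = 22:30 (Δt = 12 h).
k = −Δt / ln(Q₂/Q₁) = −12 / ln(11/34) = 10.6 h.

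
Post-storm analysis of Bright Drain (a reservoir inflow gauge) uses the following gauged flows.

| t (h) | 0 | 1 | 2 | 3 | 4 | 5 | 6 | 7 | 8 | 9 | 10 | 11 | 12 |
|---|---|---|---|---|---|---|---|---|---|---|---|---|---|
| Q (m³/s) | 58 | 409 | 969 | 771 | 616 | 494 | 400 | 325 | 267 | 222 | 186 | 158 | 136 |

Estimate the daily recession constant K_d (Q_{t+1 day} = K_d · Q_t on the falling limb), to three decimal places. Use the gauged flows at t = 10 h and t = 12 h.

K_d ≈ 0.023

Between t = 10 h and t = 12 h the flow falls from 186 to 136 m³/s over 2×1 h = 2 h.
Per-interval ratio K = (136/186)^(1/2) = 0.8551; K_d = K^(24/1) = 0.023.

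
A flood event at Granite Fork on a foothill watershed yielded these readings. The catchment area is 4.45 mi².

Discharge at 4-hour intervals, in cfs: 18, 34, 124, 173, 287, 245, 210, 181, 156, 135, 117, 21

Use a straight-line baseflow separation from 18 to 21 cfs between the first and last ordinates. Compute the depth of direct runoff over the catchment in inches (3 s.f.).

d ≈ 2.04 in

Direct runoff: 0.00, 15.73, 105.45, 154.18, 267.91, 225.64, 190.36, 161.09, 135.82, 114.55, 96.27, 0.00 cfs; ΣQ_DR = 1467 cfs.
V = ΣQ_DR · Δt = 1467 × 14400 s = 2.112 × 10^7 ft³.
Over A = 4.45 mi², depth = V / A = 2.04 in.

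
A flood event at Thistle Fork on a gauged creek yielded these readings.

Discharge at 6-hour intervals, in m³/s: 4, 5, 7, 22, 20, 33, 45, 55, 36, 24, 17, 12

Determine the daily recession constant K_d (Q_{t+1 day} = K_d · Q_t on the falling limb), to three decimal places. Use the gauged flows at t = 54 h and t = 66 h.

Between t = 54 h and t = 66 h the flow falls from 24 to 12 m³/s over 2×6 h = 12 h.
Per-interval ratio K = (12/24)^(1/2) = 0.7071; K_d = K^(24/6) = 0.250.

K_d ≈ 0.250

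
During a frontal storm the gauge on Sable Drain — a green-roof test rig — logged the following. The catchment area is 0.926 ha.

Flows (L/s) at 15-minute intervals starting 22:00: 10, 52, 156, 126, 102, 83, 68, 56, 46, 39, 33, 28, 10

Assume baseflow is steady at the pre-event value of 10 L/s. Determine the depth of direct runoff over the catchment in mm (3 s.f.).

d ≈ 66.0 mm

Direct runoff: 0.0, 42.0, 146.0, 116.0, 92.0, 73.0, 58.0, 46.0, 36.0, 29.0, 23.0, 18.0, 0.0 L/s; ΣQ_DR = 679.0 L/s.
V = ΣQ_DR · Δt = 679.0 × 900 s = 6.111 × 10^5 L.
Over A = 0.926 ha, depth = V / A = 66.0 mm.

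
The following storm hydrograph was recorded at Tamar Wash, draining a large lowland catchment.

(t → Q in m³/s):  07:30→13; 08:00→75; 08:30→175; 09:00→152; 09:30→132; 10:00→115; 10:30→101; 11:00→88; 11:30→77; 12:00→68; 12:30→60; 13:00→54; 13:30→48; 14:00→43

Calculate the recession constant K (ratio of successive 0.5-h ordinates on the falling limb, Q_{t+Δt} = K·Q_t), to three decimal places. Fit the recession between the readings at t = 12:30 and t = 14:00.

Using the recession-limb readings at t = 12:30 and t = 14:00: Q falls from 60 to 43 m³/s over 3 intervals.
K = (Q₂/Q₁)^(1/3) = (43/60)^(1/3) = 0.895.

K ≈ 0.895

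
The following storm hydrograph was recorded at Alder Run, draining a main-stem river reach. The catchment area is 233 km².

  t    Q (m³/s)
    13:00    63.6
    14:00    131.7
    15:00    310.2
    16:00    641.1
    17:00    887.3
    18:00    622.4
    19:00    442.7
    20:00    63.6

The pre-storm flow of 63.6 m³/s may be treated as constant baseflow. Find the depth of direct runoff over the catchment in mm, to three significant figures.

Direct runoff: 0.0, 68.1, 246.6, 577.5, 823.7, 558.8, 379.1, 0.0 m³/s; ΣQ_DR = 2654 m³/s.
V = ΣQ_DR · Δt = 2654 × 3600 s = 9.554 × 10^6 m³.
Over A = 233 km², depth = V / A = 41.0 mm.

d ≈ 41.0 mm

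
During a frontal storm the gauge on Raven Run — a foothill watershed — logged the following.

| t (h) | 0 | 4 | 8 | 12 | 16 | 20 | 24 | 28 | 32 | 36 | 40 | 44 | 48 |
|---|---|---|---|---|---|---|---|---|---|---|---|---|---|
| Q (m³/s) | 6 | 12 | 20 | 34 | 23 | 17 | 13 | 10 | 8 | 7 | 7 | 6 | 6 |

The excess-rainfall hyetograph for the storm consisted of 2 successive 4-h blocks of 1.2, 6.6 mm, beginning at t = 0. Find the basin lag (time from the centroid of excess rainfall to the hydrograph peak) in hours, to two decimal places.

Centroid of excess rainfall: t_c = Σ P_i·t̄_i / ΣP_i = 5.3846 h (block centres at 2, 6 h).
Hydrograph peak occurs at t = 12 h, so basin lag t_L = 12 − 5.3846 = 6.62 h.

t_L ≈ 6.62 h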